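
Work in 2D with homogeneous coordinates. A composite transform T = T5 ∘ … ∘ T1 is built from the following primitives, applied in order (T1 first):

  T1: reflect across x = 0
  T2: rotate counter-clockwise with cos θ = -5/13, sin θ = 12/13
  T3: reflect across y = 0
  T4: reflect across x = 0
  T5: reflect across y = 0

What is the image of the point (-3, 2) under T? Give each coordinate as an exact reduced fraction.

T1 reflect across x = 0: (-3, 2) → (3, 2)
T2 rotate counter-clockwise with cos θ = -5/13, sin θ = 12/13: (3, 2) → (-3, 2)
T3 reflect across y = 0: (-3, 2) → (-3, -2)
T4 reflect across x = 0: (-3, -2) → (3, -2)
T5 reflect across y = 0: (3, -2) → (3, 2)

T(p) = (3, 2)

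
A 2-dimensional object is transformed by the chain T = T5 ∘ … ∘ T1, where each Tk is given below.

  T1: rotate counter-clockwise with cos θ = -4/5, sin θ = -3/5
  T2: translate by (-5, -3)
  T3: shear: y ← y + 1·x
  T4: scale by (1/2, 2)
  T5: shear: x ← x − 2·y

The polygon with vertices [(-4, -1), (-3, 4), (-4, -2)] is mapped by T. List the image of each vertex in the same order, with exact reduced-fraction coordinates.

T1 rotate counter-clockwise with cos θ = -4/5, sin θ = -3/5: (-4, -1) → (13/5, 16/5); (-3, 4) → (24/5, -7/5); (-4, -2) → (2, 4)
T2 translate by (-5, -3): (13/5, 16/5) → (-12/5, 1/5); (24/5, -7/5) → (-1/5, -22/5); (2, 4) → (-3, 1)
T3 shear: y ← y + 1·x: (-12/5, 1/5) → (-12/5, -11/5); (-1/5, -22/5) → (-1/5, -23/5); (-3, 1) → (-3, -2)
T4 scale by (1/2, 2): (-12/5, -11/5) → (-6/5, -22/5); (-1/5, -23/5) → (-1/10, -46/5); (-3, -2) → (-3/2, -4)
T5 shear: x ← x − 2·y: (-6/5, -22/5) → (38/5, -22/5); (-1/10, -46/5) → (183/10, -46/5); (-3/2, -4) → (13/2, -4)

image vertices: (38/5, -22/5), (183/10, -46/5), (13/2, -4)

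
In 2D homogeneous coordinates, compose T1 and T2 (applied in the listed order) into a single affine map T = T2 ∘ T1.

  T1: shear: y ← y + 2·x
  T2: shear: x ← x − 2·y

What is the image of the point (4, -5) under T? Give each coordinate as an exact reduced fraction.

T(p) = (-2, 3)

T1 shear: y ← y + 2·x: (4, -5) → (4, 3)
T2 shear: x ← x − 2·y: (4, 3) → (-2, 3)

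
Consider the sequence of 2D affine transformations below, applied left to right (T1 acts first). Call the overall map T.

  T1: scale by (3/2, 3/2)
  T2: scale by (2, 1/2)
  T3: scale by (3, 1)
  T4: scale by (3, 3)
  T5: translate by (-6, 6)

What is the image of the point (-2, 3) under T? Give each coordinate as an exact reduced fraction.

T1 scale by (3/2, 3/2): (-2, 3) → (-3, 9/2)
T2 scale by (2, 1/2): (-3, 9/2) → (-6, 9/4)
T3 scale by (3, 1): (-6, 9/4) → (-18, 9/4)
T4 scale by (3, 3): (-18, 9/4) → (-54, 27/4)
T5 translate by (-6, 6): (-54, 27/4) → (-60, 51/4)

T(p) = (-60, 51/4)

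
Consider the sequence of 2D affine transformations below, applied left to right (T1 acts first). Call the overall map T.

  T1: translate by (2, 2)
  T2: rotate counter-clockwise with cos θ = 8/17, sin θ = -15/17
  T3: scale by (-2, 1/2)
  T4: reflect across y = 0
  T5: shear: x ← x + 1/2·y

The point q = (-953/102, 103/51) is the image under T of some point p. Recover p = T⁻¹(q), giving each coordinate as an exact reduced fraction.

p = (4, 2/3)

T1 = [1 0 2; 0 1 2; 0 0 1]
T2·T1 = [8/17 15/17 46/17; -15/17 8/17 -14/17; 0 0 1]
T3·…·T1 = [-16/17 -30/17 -92/17; -15/34 4/17 -7/17; 0 0 1]
T4·…·T1 = [-16/17 -30/17 -92/17; 15/34 -4/17 7/17; 0 0 1]
T5·…·T1 = [-49/68 -32/17 -177/34; 15/34 -4/17 7/17; 0 0 1]
det M = 1; M⁻¹ = [-4/17 32/17 -2; -15/34 -49/68 -2; 0 0 1]
M⁻¹ · (-953/102, 103/51)ᵀ = (4, 2/3)ᵀ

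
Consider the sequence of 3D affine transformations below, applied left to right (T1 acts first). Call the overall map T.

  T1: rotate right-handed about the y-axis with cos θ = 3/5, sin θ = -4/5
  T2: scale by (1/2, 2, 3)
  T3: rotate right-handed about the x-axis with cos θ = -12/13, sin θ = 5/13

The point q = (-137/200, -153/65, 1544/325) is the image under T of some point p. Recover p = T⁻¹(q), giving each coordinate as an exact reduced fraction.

p = (-7/4, 2, 2/5)

T1 = [3/5 0 -4/5 0; 0 1 0 0; 4/5 0 3/5 0; 0 0 0 1]
T2·T1 = [3/10 0 -2/5 0; 0 2 0 0; 12/5 0 9/5 0; 0 0 0 1]
T3·…·T1 = [3/10 0 -2/5 0; -12/13 -24/13 -9/13 0; -144/65 10/13 -108/65 0; 0 0 0 1]
det M = 3; M⁻¹ = [6/5 -4/39 -16/65 0; 0 -6/13 5/26 0; -8/5 -1/13 -12/65 0; 0 0 0 1]
M⁻¹ · (-137/200, -153/65, 1544/325)ᵀ = (-7/4, 2, 2/5)ᵀ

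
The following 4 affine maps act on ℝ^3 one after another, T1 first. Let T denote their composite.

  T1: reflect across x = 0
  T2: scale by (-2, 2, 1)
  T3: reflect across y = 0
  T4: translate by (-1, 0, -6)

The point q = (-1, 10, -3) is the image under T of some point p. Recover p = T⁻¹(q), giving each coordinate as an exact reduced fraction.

p = (0, -5, 3)

T1 = [-1 0 0 0; 0 1 0 0; 0 0 1 0; 0 0 0 1]
T2·T1 = [2 0 0 0; 0 2 0 0; 0 0 1 0; 0 0 0 1]
T3·…·T1 = [2 0 0 0; 0 -2 0 0; 0 0 1 0; 0 0 0 1]
T4·…·T1 = [2 0 0 -1; 0 -2 0 0; 0 0 1 -6; 0 0 0 1]
det M = -4; M⁻¹ = [1/2 0 0 1/2; 0 -1/2 0 0; 0 0 1 6; 0 0 0 1]
M⁻¹ · (-1, 10, -3)ᵀ = (0, -5, 3)ᵀ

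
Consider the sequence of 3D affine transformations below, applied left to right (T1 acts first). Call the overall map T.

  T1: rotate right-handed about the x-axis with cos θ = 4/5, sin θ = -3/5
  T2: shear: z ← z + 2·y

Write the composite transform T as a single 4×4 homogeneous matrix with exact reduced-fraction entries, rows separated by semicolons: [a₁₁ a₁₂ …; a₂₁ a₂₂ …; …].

T = [1 0 0 0; 0 4/5 3/5 0; 0 1 2 0; 0 0 0 1]

T1 = [1 0 0 0; 0 4/5 3/5 0; 0 -3/5 4/5 0; 0 0 0 1]
T2·T1 = [1 0 0 0; 0 4/5 3/5 0; 0 1 2 0; 0 0 0 1]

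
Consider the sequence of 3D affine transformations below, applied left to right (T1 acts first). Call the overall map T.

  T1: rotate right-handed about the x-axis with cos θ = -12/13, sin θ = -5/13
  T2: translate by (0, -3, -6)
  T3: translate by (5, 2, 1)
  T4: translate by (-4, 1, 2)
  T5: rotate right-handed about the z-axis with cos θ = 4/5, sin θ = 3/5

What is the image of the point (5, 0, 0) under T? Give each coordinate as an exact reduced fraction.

T(p) = (24/5, 18/5, -3)

T1 rotate right-handed about the x-axis with cos θ = -12/13, sin θ = -5/13: (5, 0, 0) → (5, 0, 0)
T2 translate by (0, -3, -6): (5, 0, 0) → (5, -3, -6)
T3 translate by (5, 2, 1): (5, -3, -6) → (10, -1, -5)
T4 translate by (-4, 1, 2): (10, -1, -5) → (6, 0, -3)
T5 rotate right-handed about the z-axis with cos θ = 4/5, sin θ = 3/5: (6, 0, -3) → (24/5, 18/5, -3)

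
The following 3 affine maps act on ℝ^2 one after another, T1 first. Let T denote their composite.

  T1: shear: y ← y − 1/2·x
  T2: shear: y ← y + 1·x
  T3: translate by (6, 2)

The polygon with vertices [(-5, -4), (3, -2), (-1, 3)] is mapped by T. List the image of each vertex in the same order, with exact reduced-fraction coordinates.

T1 shear: y ← y − 1/2·x: (-5, -4) → (-5, -3/2); (3, -2) → (3, -7/2); (-1, 3) → (-1, 7/2)
T2 shear: y ← y + 1·x: (-5, -3/2) → (-5, -13/2); (3, -7/2) → (3, -1/2); (-1, 7/2) → (-1, 5/2)
T3 translate by (6, 2): (-5, -13/2) → (1, -9/2); (3, -1/2) → (9, 3/2); (-1, 5/2) → (5, 9/2)

image vertices: (1, -9/2), (9, 3/2), (5, 9/2)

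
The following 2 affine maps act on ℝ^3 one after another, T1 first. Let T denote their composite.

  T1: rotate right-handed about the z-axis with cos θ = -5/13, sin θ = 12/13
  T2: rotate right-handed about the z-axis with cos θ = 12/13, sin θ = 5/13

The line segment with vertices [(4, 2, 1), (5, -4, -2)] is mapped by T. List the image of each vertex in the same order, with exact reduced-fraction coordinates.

T1 rotate right-handed about the z-axis with cos θ = -5/13, sin θ = 12/13: (4, 2, 1) → (-44/13, 38/13, 1); (5, -4, -2) → (23/13, 80/13, -2)
T2 rotate right-handed about the z-axis with cos θ = 12/13, sin θ = 5/13: (-44/13, 38/13, 1) → (-718/169, 236/169, 1); (23/13, 80/13, -2) → (-124/169, 1075/169, -2)

image vertices: (-718/169, 236/169, 1), (-124/169, 1075/169, -2)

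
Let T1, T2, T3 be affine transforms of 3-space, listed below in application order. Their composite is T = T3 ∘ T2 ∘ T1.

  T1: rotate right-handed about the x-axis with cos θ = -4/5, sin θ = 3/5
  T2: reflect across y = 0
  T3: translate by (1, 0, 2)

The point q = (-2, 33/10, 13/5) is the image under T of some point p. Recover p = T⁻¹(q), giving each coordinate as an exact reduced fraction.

T1 = [1 0 0 0; 0 -4/5 -3/5 0; 0 3/5 -4/5 0; 0 0 0 1]
T2·T1 = [1 0 0 0; 0 4/5 3/5 0; 0 3/5 -4/5 0; 0 0 0 1]
T3·…·T1 = [1 0 0 1; 0 4/5 3/5 0; 0 3/5 -4/5 2; 0 0 0 1]
det M = -1; M⁻¹ = [1 0 0 -1; 0 4/5 3/5 -6/5; 0 3/5 -4/5 8/5; 0 0 0 1]
M⁻¹ · (-2, 33/10, 13/5)ᵀ = (-3, 3, 3/2)ᵀ

p = (-3, 3, 3/2)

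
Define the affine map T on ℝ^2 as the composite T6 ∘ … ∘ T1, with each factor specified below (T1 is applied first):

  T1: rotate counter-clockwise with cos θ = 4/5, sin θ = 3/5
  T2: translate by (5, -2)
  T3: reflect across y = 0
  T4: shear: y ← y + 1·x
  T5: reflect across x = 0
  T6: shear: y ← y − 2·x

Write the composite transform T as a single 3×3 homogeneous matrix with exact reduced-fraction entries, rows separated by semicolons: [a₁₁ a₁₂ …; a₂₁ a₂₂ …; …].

T = [-4/5 3/5 -5; 9/5 -13/5 17; 0 0 1]

T1 = [4/5 -3/5 0; 3/5 4/5 0; 0 0 1]
T2·T1 = [4/5 -3/5 5; 3/5 4/5 -2; 0 0 1]
T3·…·T1 = [4/5 -3/5 5; -3/5 -4/5 2; 0 0 1]
T4·…·T1 = [4/5 -3/5 5; 1/5 -7/5 7; 0 0 1]
T5·…·T1 = [-4/5 3/5 -5; 1/5 -7/5 7; 0 0 1]
T6·…·T1 = [-4/5 3/5 -5; 9/5 -13/5 17; 0 0 1]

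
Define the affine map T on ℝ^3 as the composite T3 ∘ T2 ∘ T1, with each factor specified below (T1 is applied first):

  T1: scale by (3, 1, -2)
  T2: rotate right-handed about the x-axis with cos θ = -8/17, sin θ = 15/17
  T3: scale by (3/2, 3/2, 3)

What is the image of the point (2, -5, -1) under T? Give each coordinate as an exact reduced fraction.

T(p) = (9, 15/17, -273/17)

T1 scale by (3, 1, -2): (2, -5, -1) → (6, -5, 2)
T2 rotate right-handed about the x-axis with cos θ = -8/17, sin θ = 15/17: (6, -5, 2) → (6, 10/17, -91/17)
T3 scale by (3/2, 3/2, 3): (6, 10/17, -91/17) → (9, 15/17, -273/17)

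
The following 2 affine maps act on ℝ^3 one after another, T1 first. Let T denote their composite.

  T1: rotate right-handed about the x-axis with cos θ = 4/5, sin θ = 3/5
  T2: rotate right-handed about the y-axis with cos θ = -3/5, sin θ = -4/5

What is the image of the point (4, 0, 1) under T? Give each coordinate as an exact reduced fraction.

T1 rotate right-handed about the x-axis with cos θ = 4/5, sin θ = 3/5: (4, 0, 1) → (4, -3/5, 4/5)
T2 rotate right-handed about the y-axis with cos θ = -3/5, sin θ = -4/5: (4, -3/5, 4/5) → (-76/25, -3/5, 68/25)

T(p) = (-76/25, -3/5, 68/25)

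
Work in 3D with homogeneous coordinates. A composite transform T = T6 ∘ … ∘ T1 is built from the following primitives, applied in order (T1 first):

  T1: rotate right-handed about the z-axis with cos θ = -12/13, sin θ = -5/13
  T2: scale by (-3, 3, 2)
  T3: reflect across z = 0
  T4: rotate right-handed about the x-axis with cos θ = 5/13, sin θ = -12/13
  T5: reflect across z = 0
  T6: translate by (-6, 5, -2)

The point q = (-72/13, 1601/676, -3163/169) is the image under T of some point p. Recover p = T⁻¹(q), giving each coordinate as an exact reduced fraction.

p = (9/4, 5, -2)

T1 = [-12/13 5/13 0 0; -5/13 -12/13 0 0; 0 0 1 0; 0 0 0 1]
T2·T1 = [36/13 -15/13 0 0; -15/13 -36/13 0 0; 0 0 2 0; 0 0 0 1]
T3·…·T1 = [36/13 -15/13 0 0; -15/13 -36/13 0 0; 0 0 -2 0; 0 0 0 1]
T4·…·T1 = [36/13 -15/13 0 0; -75/169 -180/169 -24/13 0; 180/169 432/169 -10/13 0; 0 0 0 1]
T5·…·T1 = [36/13 -15/13 0 0; -75/169 -180/169 -24/13 0; -180/169 -432/169 10/13 0; 0 0 0 1]
T6·…·T1 = [36/13 -15/13 0 -6; -75/169 -180/169 -24/13 5; -180/169 -432/169 10/13 -2; 0 0 0 1]
det M = -18; M⁻¹ = [4/13 -25/507 -20/169 941/507; -5/39 -20/169 -48/169 -126/169; 0 -6/13 5/26 35/13; 0 0 0 1]
M⁻¹ · (-72/13, 1601/676, -3163/169)ᵀ = (9/4, 5, -2)ᵀ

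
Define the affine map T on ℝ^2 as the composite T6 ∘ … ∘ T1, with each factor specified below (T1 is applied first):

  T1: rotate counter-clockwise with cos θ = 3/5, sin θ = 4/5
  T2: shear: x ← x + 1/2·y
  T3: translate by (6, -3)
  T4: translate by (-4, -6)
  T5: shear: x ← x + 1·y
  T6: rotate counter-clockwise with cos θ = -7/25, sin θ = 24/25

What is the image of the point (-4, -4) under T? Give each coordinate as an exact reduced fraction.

T1 rotate counter-clockwise with cos θ = 3/5, sin θ = 4/5: (-4, -4) → (4/5, -28/5)
T2 shear: x ← x + 1/2·y: (4/5, -28/5) → (-2, -28/5)
T3 translate by (6, -3): (-2, -28/5) → (4, -43/5)
T4 translate by (-4, -6): (4, -43/5) → (0, -73/5)
T5 shear: x ← x + 1·y: (0, -73/5) → (-73/5, -73/5)
T6 rotate counter-clockwise with cos θ = -7/25, sin θ = 24/25: (-73/5, -73/5) → (2263/125, -1241/125)

T(p) = (2263/125, -1241/125)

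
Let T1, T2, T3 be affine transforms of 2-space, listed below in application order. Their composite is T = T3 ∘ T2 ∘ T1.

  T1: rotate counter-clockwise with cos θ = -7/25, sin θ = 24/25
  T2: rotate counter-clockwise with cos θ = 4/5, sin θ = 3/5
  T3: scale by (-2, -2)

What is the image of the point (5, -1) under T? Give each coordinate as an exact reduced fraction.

T(p) = (34/5, -38/5)

T1 rotate counter-clockwise with cos θ = -7/25, sin θ = 24/25: (5, -1) → (-11/25, 127/25)
T2 rotate counter-clockwise with cos θ = 4/5, sin θ = 3/5: (-11/25, 127/25) → (-17/5, 19/5)
T3 scale by (-2, -2): (-17/5, 19/5) → (34/5, -38/5)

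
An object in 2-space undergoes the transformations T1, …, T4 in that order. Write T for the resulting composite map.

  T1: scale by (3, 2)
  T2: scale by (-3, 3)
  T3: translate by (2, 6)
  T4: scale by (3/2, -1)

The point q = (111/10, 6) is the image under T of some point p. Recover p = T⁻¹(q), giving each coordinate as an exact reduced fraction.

T1 = [3 0 0; 0 2 0; 0 0 1]
T2·T1 = [-9 0 0; 0 6 0; 0 0 1]
T3·…·T1 = [-9 0 2; 0 6 6; 0 0 1]
T4·…·T1 = [-27/2 0 3; 0 -6 -6; 0 0 1]
det M = 81; M⁻¹ = [-2/27 0 2/9; 0 -1/6 -1; 0 0 1]
M⁻¹ · (111/10, 6)ᵀ = (-3/5, -2)ᵀ

p = (-3/5, -2)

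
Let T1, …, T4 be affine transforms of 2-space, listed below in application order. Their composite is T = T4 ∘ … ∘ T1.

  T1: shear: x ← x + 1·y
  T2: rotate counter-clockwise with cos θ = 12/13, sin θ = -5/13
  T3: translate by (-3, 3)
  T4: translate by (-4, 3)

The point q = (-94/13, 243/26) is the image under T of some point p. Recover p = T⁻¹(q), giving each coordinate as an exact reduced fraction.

p = (-9/2, 3)

T1 = [1 1 0; 0 1 0; 0 0 1]
T2·T1 = [12/13 17/13 0; -5/13 7/13 0; 0 0 1]
T3·…·T1 = [12/13 17/13 -3; -5/13 7/13 3; 0 0 1]
T4·…·T1 = [12/13 17/13 -7; -5/13 7/13 6; 0 0 1]
det M = 1; M⁻¹ = [7/13 -17/13 151/13; 5/13 12/13 -37/13; 0 0 1]
M⁻¹ · (-94/13, 243/26)ᵀ = (-9/2, 3)ᵀ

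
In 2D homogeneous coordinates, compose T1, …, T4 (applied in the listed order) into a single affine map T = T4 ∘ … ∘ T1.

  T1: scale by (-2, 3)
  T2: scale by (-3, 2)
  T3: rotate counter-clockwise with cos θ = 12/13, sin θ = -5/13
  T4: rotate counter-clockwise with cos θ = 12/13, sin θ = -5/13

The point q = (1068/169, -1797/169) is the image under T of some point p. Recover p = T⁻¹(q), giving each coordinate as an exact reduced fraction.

p = (2, -1/2)

T1 = [-2 0 0; 0 3 0; 0 0 1]
T2·T1 = [6 0 0; 0 6 0; 0 0 1]
T3·…·T1 = [72/13 30/13 0; -30/13 72/13 0; 0 0 1]
T4·…·T1 = [714/169 720/169 0; -720/169 714/169 0; 0 0 1]
det M = 36; M⁻¹ = [119/1014 -20/169 0; 20/169 119/1014 0; 0 0 1]
M⁻¹ · (1068/169, -1797/169)ᵀ = (2, -1/2)ᵀ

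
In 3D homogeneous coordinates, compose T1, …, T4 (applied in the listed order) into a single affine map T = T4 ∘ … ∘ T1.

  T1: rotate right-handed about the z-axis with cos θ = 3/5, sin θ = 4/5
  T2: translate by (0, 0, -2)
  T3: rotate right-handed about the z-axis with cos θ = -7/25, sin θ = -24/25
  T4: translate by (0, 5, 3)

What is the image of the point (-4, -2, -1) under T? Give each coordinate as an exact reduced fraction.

T(p) = (-4, 7, 0)

T1 rotate right-handed about the z-axis with cos θ = 3/5, sin θ = 4/5: (-4, -2, -1) → (-4/5, -22/5, -1)
T2 translate by (0, 0, -2): (-4/5, -22/5, -1) → (-4/5, -22/5, -3)
T3 rotate right-handed about the z-axis with cos θ = -7/25, sin θ = -24/25: (-4/5, -22/5, -3) → (-4, 2, -3)
T4 translate by (0, 5, 3): (-4, 2, -3) → (-4, 7, 0)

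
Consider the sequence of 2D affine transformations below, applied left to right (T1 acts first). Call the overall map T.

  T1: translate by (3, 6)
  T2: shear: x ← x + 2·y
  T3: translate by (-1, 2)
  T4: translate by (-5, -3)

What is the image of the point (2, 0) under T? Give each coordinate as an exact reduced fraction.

T1 translate by (3, 6): (2, 0) → (5, 6)
T2 shear: x ← x + 2·y: (5, 6) → (17, 6)
T3 translate by (-1, 2): (17, 6) → (16, 8)
T4 translate by (-5, -3): (16, 8) → (11, 5)

T(p) = (11, 5)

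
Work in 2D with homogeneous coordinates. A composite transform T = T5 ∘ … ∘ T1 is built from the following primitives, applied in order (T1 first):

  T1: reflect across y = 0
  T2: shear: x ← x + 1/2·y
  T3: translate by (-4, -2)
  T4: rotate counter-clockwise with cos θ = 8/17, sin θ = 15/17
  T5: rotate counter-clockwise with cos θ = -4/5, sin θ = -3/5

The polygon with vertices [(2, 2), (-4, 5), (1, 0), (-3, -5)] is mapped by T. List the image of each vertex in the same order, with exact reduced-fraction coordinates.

image vertices: (-75/17, 40/17), (-1449/170, 791/85), (-207/85, 226/85), (387/170, 417/85)

T1 reflect across y = 0: (2, 2) → (2, -2); (-4, 5) → (-4, -5); (1, 0) → (1, 0); (-3, -5) → (-3, 5)
T2 shear: x ← x + 1/2·y: (2, -2) → (1, -2); (-4, -5) → (-13/2, -5); (1, 0) → (1, 0); (-3, 5) → (-1/2, 5)
T3 translate by (-4, -2): (1, -2) → (-3, -4); (-13/2, -5) → (-21/2, -7); (1, 0) → (-3, -2); (-1/2, 5) → (-9/2, 3)
T4 rotate counter-clockwise with cos θ = 8/17, sin θ = 15/17: (-3, -4) → (36/17, -77/17); (-21/2, -7) → (21/17, -427/34); (-3, -2) → (6/17, -61/17); (-9/2, 3) → (-81/17, -87/34)
T5 rotate counter-clockwise with cos θ = -4/5, sin θ = -3/5: (36/17, -77/17) → (-75/17, 40/17); (21/17, -427/34) → (-1449/170, 791/85); (6/17, -61/17) → (-207/85, 226/85); (-81/17, -87/34) → (387/170, 417/85)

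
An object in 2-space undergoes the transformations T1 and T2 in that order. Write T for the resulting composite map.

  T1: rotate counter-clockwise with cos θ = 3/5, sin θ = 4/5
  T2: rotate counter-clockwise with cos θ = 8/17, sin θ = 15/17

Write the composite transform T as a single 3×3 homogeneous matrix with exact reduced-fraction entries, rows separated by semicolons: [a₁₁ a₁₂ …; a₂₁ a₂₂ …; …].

T1 = [3/5 -4/5 0; 4/5 3/5 0; 0 0 1]
T2·T1 = [-36/85 -77/85 0; 77/85 -36/85 0; 0 0 1]

T = [-36/85 -77/85 0; 77/85 -36/85 0; 0 0 1]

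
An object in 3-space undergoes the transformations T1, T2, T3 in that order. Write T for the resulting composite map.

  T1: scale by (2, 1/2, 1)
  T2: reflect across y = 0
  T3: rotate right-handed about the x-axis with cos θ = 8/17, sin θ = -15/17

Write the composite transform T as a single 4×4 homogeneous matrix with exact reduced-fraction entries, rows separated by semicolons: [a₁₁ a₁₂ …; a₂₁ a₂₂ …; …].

T1 = [2 0 0 0; 0 1/2 0 0; 0 0 1 0; 0 0 0 1]
T2·T1 = [2 0 0 0; 0 -1/2 0 0; 0 0 1 0; 0 0 0 1]
T3·…·T1 = [2 0 0 0; 0 -4/17 15/17 0; 0 15/34 8/17 0; 0 0 0 1]

T = [2 0 0 0; 0 -4/17 15/17 0; 0 15/34 8/17 0; 0 0 0 1]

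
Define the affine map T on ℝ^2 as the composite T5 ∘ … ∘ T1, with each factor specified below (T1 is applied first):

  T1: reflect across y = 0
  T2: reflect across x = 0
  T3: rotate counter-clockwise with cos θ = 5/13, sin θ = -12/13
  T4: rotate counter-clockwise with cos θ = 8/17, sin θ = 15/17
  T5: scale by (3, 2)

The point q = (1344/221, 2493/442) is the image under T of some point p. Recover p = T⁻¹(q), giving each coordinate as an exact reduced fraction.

p = (-7/4, -3)

T1 = [1 0 0; 0 -1 0; 0 0 1]
T2·T1 = [-1 0 0; 0 -1 0; 0 0 1]
T3·…·T1 = [-5/13 -12/13 0; 12/13 -5/13 0; 0 0 1]
T4·…·T1 = [-220/221 -21/221 0; 21/221 -220/221 0; 0 0 1]
T5·…·T1 = [-660/221 -63/221 0; 42/221 -440/221 0; 0 0 1]
det M = 6; M⁻¹ = [-220/663 21/442 0; -7/221 -110/221 0; 0 0 1]
M⁻¹ · (1344/221, 2493/442)ᵀ = (-7/4, -3)ᵀ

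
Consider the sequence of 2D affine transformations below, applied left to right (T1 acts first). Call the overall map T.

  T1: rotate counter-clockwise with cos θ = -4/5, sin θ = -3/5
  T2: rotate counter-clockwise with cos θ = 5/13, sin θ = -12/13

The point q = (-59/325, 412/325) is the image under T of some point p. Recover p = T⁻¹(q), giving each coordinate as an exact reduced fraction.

T1 = [-4/5 3/5 0; -3/5 -4/5 0; 0 0 1]
T2·T1 = [-56/65 -33/65 0; 33/65 -56/65 0; 0 0 1]
det M = 1; M⁻¹ = [-56/65 33/65 0; -33/65 -56/65 0; 0 0 1]
M⁻¹ · (-59/325, 412/325)ᵀ = (4/5, -1)ᵀ

p = (4/5, -1)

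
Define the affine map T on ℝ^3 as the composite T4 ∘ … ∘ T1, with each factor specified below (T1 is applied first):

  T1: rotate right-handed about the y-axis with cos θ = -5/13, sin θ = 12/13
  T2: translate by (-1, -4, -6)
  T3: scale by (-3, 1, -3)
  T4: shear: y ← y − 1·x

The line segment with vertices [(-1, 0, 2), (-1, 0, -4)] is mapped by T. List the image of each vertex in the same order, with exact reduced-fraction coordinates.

image vertices: (-48/13, -4/13, 228/13), (168/13, -220/13, 138/13)

T1 rotate right-handed about the y-axis with cos θ = -5/13, sin θ = 12/13: (-1, 0, 2) → (29/13, 0, 2/13); (-1, 0, -4) → (-43/13, 0, 32/13)
T2 translate by (-1, -4, -6): (29/13, 0, 2/13) → (16/13, -4, -76/13); (-43/13, 0, 32/13) → (-56/13, -4, -46/13)
T3 scale by (-3, 1, -3): (16/13, -4, -76/13) → (-48/13, -4, 228/13); (-56/13, -4, -46/13) → (168/13, -4, 138/13)
T4 shear: y ← y − 1·x: (-48/13, -4, 228/13) → (-48/13, -4/13, 228/13); (168/13, -4, 138/13) → (168/13, -220/13, 138/13)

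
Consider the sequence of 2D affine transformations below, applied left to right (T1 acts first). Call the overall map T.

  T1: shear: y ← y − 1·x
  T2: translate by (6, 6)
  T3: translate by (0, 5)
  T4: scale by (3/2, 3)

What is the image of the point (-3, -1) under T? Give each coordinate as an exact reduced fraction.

T1 shear: y ← y − 1·x: (-3, -1) → (-3, 2)
T2 translate by (6, 6): (-3, 2) → (3, 8)
T3 translate by (0, 5): (3, 8) → (3, 13)
T4 scale by (3/2, 3): (3, 13) → (9/2, 39)

T(p) = (9/2, 39)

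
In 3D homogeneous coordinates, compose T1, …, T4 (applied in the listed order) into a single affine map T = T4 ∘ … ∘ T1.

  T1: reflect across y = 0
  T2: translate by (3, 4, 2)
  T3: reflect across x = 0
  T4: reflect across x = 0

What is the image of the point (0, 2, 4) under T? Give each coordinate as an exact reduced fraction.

T(p) = (3, 2, 6)

T1 reflect across y = 0: (0, 2, 4) → (0, -2, 4)
T2 translate by (3, 4, 2): (0, -2, 4) → (3, 2, 6)
T3 reflect across x = 0: (3, 2, 6) → (-3, 2, 6)
T4 reflect across x = 0: (-3, 2, 6) → (3, 2, 6)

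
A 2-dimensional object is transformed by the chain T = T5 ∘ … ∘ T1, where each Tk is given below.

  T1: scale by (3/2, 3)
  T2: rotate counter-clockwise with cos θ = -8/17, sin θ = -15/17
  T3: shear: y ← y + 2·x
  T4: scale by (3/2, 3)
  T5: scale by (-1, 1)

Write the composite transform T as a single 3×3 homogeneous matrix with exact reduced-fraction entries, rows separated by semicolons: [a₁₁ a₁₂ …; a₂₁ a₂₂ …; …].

T1 = [3/2 0 0; 0 3 0; 0 0 1]
T2·T1 = [-12/17 45/17 0; -45/34 -24/17 0; 0 0 1]
T3·…·T1 = [-12/17 45/17 0; -93/34 66/17 0; 0 0 1]
T4·…·T1 = [-18/17 135/34 0; -279/34 198/17 0; 0 0 1]
T5·…·T1 = [18/17 -135/34 0; -279/34 198/17 0; 0 0 1]

T = [18/17 -135/34 0; -279/34 198/17 0; 0 0 1]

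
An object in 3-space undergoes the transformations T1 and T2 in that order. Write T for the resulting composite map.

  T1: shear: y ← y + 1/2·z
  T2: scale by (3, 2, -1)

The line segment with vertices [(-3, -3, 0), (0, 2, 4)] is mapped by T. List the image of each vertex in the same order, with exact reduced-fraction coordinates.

image vertices: (-9, -6, 0), (0, 8, -4)

T1 shear: y ← y + 1/2·z: (-3, -3, 0) → (-3, -3, 0); (0, 2, 4) → (0, 4, 4)
T2 scale by (3, 2, -1): (-3, -3, 0) → (-9, -6, 0); (0, 4, 4) → (0, 8, -4)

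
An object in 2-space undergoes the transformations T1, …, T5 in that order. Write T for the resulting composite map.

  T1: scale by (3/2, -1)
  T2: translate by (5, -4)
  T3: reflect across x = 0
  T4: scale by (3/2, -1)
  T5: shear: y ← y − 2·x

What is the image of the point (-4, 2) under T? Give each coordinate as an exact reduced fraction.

T(p) = (3/2, 3)

T1 scale by (3/2, -1): (-4, 2) → (-6, -2)
T2 translate by (5, -4): (-6, -2) → (-1, -6)
T3 reflect across x = 0: (-1, -6) → (1, -6)
T4 scale by (3/2, -1): (1, -6) → (3/2, 6)
T5 shear: y ← y − 2·x: (3/2, 6) → (3/2, 3)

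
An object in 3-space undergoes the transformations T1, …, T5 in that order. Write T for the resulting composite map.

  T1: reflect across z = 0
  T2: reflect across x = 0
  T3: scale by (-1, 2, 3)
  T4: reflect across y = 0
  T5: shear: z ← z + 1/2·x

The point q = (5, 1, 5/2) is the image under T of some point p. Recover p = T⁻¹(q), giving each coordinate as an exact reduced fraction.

T1 = [1 0 0 0; 0 1 0 0; 0 0 -1 0; 0 0 0 1]
T2·T1 = [-1 0 0 0; 0 1 0 0; 0 0 -1 0; 0 0 0 1]
T3·…·T1 = [1 0 0 0; 0 2 0 0; 0 0 -3 0; 0 0 0 1]
T4·…·T1 = [1 0 0 0; 0 -2 0 0; 0 0 -3 0; 0 0 0 1]
T5·…·T1 = [1 0 0 0; 0 -2 0 0; 1/2 0 -3 0; 0 0 0 1]
det M = 6; M⁻¹ = [1 0 0 0; 0 -1/2 0 0; 1/6 0 -1/3 0; 0 0 0 1]
M⁻¹ · (5, 1, 5/2)ᵀ = (5, -1/2, 0)ᵀ

p = (5, -1/2, 0)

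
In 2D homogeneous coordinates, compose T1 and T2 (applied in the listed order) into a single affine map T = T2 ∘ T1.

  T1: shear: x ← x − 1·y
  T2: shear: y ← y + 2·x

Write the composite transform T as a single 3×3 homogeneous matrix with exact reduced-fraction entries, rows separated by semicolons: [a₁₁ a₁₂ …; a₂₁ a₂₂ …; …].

T = [1 -1 0; 2 -1 0; 0 0 1]

T1 = [1 -1 0; 0 1 0; 0 0 1]
T2·T1 = [1 -1 0; 2 -1 0; 0 0 1]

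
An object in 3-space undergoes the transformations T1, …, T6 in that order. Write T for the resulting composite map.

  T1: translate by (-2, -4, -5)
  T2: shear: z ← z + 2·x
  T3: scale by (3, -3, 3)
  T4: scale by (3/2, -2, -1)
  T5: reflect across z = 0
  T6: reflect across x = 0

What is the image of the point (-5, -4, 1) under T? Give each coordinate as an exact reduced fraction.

T1 translate by (-2, -4, -5): (-5, -4, 1) → (-7, -8, -4)
T2 shear: z ← z + 2·x: (-7, -8, -4) → (-7, -8, -18)
T3 scale by (3, -3, 3): (-7, -8, -18) → (-21, 24, -54)
T4 scale by (3/2, -2, -1): (-21, 24, -54) → (-63/2, -48, 54)
T5 reflect across z = 0: (-63/2, -48, 54) → (-63/2, -48, -54)
T6 reflect across x = 0: (-63/2, -48, -54) → (63/2, -48, -54)

T(p) = (63/2, -48, -54)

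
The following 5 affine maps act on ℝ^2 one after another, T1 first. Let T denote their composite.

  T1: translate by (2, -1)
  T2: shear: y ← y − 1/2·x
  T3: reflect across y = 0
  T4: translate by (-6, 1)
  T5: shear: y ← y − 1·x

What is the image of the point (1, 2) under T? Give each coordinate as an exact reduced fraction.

T(p) = (-3, 9/2)

T1 translate by (2, -1): (1, 2) → (3, 1)
T2 shear: y ← y − 1/2·x: (3, 1) → (3, -1/2)
T3 reflect across y = 0: (3, -1/2) → (3, 1/2)
T4 translate by (-6, 1): (3, 1/2) → (-3, 3/2)
T5 shear: y ← y − 1·x: (-3, 3/2) → (-3, 9/2)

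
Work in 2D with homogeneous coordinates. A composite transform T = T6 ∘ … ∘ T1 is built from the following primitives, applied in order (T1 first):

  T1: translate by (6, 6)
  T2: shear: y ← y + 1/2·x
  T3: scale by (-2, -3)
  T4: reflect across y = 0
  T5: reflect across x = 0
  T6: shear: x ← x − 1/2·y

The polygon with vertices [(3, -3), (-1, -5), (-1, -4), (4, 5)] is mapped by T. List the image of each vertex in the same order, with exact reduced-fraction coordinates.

T1 translate by (6, 6): (3, -3) → (9, 3); (-1, -5) → (5, 1); (-1, -4) → (5, 2); (4, 5) → (10, 11)
T2 shear: y ← y + 1/2·x: (9, 3) → (9, 15/2); (5, 1) → (5, 7/2); (5, 2) → (5, 9/2); (10, 11) → (10, 16)
T3 scale by (-2, -3): (9, 15/2) → (-18, -45/2); (5, 7/2) → (-10, -21/2); (5, 9/2) → (-10, -27/2); (10, 16) → (-20, -48)
T4 reflect across y = 0: (-18, -45/2) → (-18, 45/2); (-10, -21/2) → (-10, 21/2); (-10, -27/2) → (-10, 27/2); (-20, -48) → (-20, 48)
T5 reflect across x = 0: (-18, 45/2) → (18, 45/2); (-10, 21/2) → (10, 21/2); (-10, 27/2) → (10, 27/2); (-20, 48) → (20, 48)
T6 shear: x ← x − 1/2·y: (18, 45/2) → (27/4, 45/2); (10, 21/2) → (19/4, 21/2); (10, 27/2) → (13/4, 27/2); (20, 48) → (-4, 48)

image vertices: (27/4, 45/2), (19/4, 21/2), (13/4, 27/2), (-4, 48)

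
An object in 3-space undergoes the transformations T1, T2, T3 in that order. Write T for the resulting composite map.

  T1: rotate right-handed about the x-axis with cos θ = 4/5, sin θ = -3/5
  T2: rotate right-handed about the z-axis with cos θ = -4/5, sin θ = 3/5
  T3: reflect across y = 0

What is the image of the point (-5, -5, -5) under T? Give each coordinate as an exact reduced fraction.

T(p) = (41/5, -13/5, -1)

T1 rotate right-handed about the x-axis with cos θ = 4/5, sin θ = -3/5: (-5, -5, -5) → (-5, -7, -1)
T2 rotate right-handed about the z-axis with cos θ = -4/5, sin θ = 3/5: (-5, -7, -1) → (41/5, 13/5, -1)
T3 reflect across y = 0: (41/5, 13/5, -1) → (41/5, -13/5, -1)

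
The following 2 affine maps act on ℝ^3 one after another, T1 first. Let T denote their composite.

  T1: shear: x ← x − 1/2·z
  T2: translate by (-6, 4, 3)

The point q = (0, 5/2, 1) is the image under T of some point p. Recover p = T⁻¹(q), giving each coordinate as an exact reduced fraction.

T1 = [1 0 -1/2 0; 0 1 0 0; 0 0 1 0; 0 0 0 1]
T2·T1 = [1 0 -1/2 -6; 0 1 0 4; 0 0 1 3; 0 0 0 1]
det M = 1; M⁻¹ = [1 0 1/2 9/2; 0 1 0 -4; 0 0 1 -3; 0 0 0 1]
M⁻¹ · (0, 5/2, 1)ᵀ = (5, -3/2, -2)ᵀ

p = (5, -3/2, -2)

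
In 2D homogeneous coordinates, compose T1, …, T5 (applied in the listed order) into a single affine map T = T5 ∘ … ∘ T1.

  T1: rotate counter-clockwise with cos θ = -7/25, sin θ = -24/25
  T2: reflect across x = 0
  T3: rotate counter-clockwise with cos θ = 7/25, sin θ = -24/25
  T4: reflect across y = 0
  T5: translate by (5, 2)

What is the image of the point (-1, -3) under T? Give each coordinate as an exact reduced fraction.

T1 rotate counter-clockwise with cos θ = -7/25, sin θ = -24/25: (-1, -3) → (-13/5, 9/5)
T2 reflect across x = 0: (-13/5, 9/5) → (13/5, 9/5)
T3 rotate counter-clockwise with cos θ = 7/25, sin θ = -24/25: (13/5, 9/5) → (307/125, -249/125)
T4 reflect across y = 0: (307/125, -249/125) → (307/125, 249/125)
T5 translate by (5, 2): (307/125, 249/125) → (932/125, 499/125)

T(p) = (932/125, 499/125)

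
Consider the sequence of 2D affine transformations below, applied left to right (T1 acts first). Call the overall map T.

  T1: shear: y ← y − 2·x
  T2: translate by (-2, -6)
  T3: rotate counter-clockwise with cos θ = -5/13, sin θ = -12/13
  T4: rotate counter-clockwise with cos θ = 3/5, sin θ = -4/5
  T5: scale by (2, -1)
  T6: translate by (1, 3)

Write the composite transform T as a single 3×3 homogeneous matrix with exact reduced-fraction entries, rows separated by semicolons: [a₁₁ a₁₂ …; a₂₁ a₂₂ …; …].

T1 = [1 0 0; -2 1 0; 0 0 1]
T2·T1 = [1 0 -2; -2 1 -6; 0 0 1]
T3·…·T1 = [-29/13 12/13 -62/13; -2/13 -5/13 54/13; 0 0 1]
T4·…·T1 = [-19/13 16/65 6/13; 22/13 -63/65 82/13; 0 0 1]
T5·…·T1 = [-38/13 32/65 12/13; -22/13 63/65 -82/13; 0 0 1]
T6·…·T1 = [-38/13 32/65 25/13; -22/13 63/65 -43/13; 0 0 1]

T = [-38/13 32/65 25/13; -22/13 63/65 -43/13; 0 0 1]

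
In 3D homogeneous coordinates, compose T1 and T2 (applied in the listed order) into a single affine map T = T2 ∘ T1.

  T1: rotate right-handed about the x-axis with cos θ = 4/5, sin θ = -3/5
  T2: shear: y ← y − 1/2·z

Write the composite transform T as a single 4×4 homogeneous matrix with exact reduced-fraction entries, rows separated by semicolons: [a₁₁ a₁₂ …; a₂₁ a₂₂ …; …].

T1 = [1 0 0 0; 0 4/5 3/5 0; 0 -3/5 4/5 0; 0 0 0 1]
T2·T1 = [1 0 0 0; 0 11/10 1/5 0; 0 -3/5 4/5 0; 0 0 0 1]

T = [1 0 0 0; 0 11/10 1/5 0; 0 -3/5 4/5 0; 0 0 0 1]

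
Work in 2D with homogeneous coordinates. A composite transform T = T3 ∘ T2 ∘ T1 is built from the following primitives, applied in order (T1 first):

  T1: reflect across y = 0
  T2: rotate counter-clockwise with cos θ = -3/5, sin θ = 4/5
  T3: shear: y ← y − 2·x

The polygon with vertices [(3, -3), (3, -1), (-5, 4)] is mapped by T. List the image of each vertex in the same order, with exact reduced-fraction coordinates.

T1 reflect across y = 0: (3, -3) → (3, 3); (3, -1) → (3, 1); (-5, 4) → (-5, -4)
T2 rotate counter-clockwise with cos θ = -3/5, sin θ = 4/5: (3, 3) → (-21/5, 3/5); (3, 1) → (-13/5, 9/5); (-5, -4) → (31/5, -8/5)
T3 shear: y ← y − 2·x: (-21/5, 3/5) → (-21/5, 9); (-13/5, 9/5) → (-13/5, 7); (31/5, -8/5) → (31/5, -14)

image vertices: (-21/5, 9), (-13/5, 7), (31/5, -14)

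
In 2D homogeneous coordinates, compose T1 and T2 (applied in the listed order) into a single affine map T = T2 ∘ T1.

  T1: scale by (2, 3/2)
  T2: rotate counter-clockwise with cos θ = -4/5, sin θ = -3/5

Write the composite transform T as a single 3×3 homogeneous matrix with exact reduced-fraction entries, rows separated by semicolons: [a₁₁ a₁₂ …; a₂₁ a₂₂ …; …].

T1 = [2 0 0; 0 3/2 0; 0 0 1]
T2·T1 = [-8/5 9/10 0; -6/5 -6/5 0; 0 0 1]

T = [-8/5 9/10 0; -6/5 -6/5 0; 0 0 1]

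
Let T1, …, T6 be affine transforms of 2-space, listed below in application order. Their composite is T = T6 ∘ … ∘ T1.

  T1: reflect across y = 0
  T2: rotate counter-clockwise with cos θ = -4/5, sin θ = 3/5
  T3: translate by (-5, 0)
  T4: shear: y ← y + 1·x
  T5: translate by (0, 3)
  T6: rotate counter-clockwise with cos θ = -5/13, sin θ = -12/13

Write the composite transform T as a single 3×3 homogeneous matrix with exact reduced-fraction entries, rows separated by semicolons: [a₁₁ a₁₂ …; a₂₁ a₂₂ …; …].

T1 = [1 0 0; 0 -1 0; 0 0 1]
T2·T1 = [-4/5 3/5 0; 3/5 4/5 0; 0 0 1]
T3·…·T1 = [-4/5 3/5 -5; 3/5 4/5 0; 0 0 1]
T4·…·T1 = [-4/5 3/5 -5; -1/5 7/5 -5; 0 0 1]
T5·…·T1 = [-4/5 3/5 -5; -1/5 7/5 -2; 0 0 1]
T6·…·T1 = [8/65 69/65 1/13; 53/65 -71/65 70/13; 0 0 1]

T = [8/65 69/65 1/13; 53/65 -71/65 70/13; 0 0 1]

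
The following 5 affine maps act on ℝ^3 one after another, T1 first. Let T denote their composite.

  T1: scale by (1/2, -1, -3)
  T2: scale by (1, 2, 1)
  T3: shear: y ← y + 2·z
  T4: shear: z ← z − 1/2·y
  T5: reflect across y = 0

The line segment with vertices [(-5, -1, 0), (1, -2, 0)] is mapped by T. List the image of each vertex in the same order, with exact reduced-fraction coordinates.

T1 scale by (1/2, -1, -3): (-5, -1, 0) → (-5/2, 1, 0); (1, -2, 0) → (1/2, 2, 0)
T2 scale by (1, 2, 1): (-5/2, 1, 0) → (-5/2, 2, 0); (1/2, 2, 0) → (1/2, 4, 0)
T3 shear: y ← y + 2·z: (-5/2, 2, 0) → (-5/2, 2, 0); (1/2, 4, 0) → (1/2, 4, 0)
T4 shear: z ← z − 1/2·y: (-5/2, 2, 0) → (-5/2, 2, -1); (1/2, 4, 0) → (1/2, 4, -2)
T5 reflect across y = 0: (-5/2, 2, -1) → (-5/2, -2, -1); (1/2, 4, -2) → (1/2, -4, -2)

image vertices: (-5/2, -2, -1), (1/2, -4, -2)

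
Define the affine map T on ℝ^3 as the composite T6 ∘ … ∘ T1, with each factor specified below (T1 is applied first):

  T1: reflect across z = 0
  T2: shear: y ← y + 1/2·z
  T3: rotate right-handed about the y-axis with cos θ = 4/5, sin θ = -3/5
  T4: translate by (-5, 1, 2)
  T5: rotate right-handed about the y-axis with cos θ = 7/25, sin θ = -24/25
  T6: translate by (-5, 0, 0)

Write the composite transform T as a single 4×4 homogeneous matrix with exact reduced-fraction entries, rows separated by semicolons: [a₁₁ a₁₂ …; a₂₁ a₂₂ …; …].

T = [-44/125 0 117/125 -208/25; 0 1 -1/2 1; 117/125 0 44/125 -106/25; 0 0 0 1]

T1 = [1 0 0 0; 0 1 0 0; 0 0 -1 0; 0 0 0 1]
T2·T1 = [1 0 0 0; 0 1 -1/2 0; 0 0 -1 0; 0 0 0 1]
T3·…·T1 = [4/5 0 3/5 0; 0 1 -1/2 0; 3/5 0 -4/5 0; 0 0 0 1]
T4·…·T1 = [4/5 0 3/5 -5; 0 1 -1/2 1; 3/5 0 -4/5 2; 0 0 0 1]
T5·…·T1 = [-44/125 0 117/125 -83/25; 0 1 -1/2 1; 117/125 0 44/125 -106/25; 0 0 0 1]
T6·…·T1 = [-44/125 0 117/125 -208/25; 0 1 -1/2 1; 117/125 0 44/125 -106/25; 0 0 0 1]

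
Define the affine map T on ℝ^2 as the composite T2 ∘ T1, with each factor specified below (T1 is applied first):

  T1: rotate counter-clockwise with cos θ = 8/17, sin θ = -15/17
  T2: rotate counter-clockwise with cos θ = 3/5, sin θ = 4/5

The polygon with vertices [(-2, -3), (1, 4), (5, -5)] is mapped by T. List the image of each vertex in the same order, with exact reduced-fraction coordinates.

T1 rotate counter-clockwise with cos θ = 8/17, sin θ = -15/17: (-2, -3) → (-61/17, 6/17); (1, 4) → (4, 1); (5, -5) → (-35/17, -115/17)
T2 rotate counter-clockwise with cos θ = 3/5, sin θ = 4/5: (-61/17, 6/17) → (-207/85, -226/85); (4, 1) → (8/5, 19/5); (-35/17, -115/17) → (71/17, -97/17)

image vertices: (-207/85, -226/85), (8/5, 19/5), (71/17, -97/17)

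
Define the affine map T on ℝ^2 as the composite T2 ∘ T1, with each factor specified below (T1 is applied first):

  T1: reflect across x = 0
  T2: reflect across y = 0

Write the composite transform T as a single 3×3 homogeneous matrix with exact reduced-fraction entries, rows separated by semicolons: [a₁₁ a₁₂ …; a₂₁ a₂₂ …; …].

T = [-1 0 0; 0 -1 0; 0 0 1]

T1 = [-1 0 0; 0 1 0; 0 0 1]
T2·T1 = [-1 0 0; 0 -1 0; 0 0 1]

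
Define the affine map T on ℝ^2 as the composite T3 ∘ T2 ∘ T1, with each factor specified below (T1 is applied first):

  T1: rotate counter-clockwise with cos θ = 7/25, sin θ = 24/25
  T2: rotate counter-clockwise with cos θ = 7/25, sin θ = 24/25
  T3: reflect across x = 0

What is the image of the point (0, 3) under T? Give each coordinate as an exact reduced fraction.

T1 rotate counter-clockwise with cos θ = 7/25, sin θ = 24/25: (0, 3) → (-72/25, 21/25)
T2 rotate counter-clockwise with cos θ = 7/25, sin θ = 24/25: (-72/25, 21/25) → (-1008/625, -1581/625)
T3 reflect across x = 0: (-1008/625, -1581/625) → (1008/625, -1581/625)

T(p) = (1008/625, -1581/625)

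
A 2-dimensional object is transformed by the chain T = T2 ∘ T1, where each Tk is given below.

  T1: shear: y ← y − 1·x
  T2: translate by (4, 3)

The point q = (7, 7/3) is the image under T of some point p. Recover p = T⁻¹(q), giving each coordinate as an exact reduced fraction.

p = (3, 7/3)

T1 = [1 0 0; -1 1 0; 0 0 1]
T2·T1 = [1 0 4; -1 1 3; 0 0 1]
det M = 1; M⁻¹ = [1 0 -4; 1 1 -7; 0 0 1]
M⁻¹ · (7, 7/3)ᵀ = (3, 7/3)ᵀ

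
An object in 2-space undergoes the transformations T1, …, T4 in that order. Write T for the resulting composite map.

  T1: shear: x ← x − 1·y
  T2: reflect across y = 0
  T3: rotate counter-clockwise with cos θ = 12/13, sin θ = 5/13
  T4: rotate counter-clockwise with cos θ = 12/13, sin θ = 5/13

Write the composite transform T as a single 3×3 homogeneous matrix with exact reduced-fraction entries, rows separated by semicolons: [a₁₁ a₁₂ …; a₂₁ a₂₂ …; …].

T1 = [1 -1 0; 0 1 0; 0 0 1]
T2·T1 = [1 -1 0; 0 -1 0; 0 0 1]
T3·…·T1 = [12/13 -7/13 0; 5/13 -17/13 0; 0 0 1]
T4·…·T1 = [119/169 1/169 0; 120/169 -239/169 0; 0 0 1]

T = [119/169 1/169 0; 120/169 -239/169 0; 0 0 1]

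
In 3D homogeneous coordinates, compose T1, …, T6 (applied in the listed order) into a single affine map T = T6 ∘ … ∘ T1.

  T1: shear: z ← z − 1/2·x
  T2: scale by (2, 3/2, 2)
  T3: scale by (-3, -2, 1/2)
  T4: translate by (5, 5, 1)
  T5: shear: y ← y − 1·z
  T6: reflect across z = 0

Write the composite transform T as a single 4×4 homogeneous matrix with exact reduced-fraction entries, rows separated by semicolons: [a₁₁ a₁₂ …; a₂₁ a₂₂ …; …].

T1 = [1 0 0 0; 0 1 0 0; -1/2 0 1 0; 0 0 0 1]
T2·T1 = [2 0 0 0; 0 3/2 0 0; -1 0 2 0; 0 0 0 1]
T3·…·T1 = [-6 0 0 0; 0 -3 0 0; -1/2 0 1 0; 0 0 0 1]
T4·…·T1 = [-6 0 0 5; 0 -3 0 5; -1/2 0 1 1; 0 0 0 1]
T5·…·T1 = [-6 0 0 5; 1/2 -3 -1 4; -1/2 0 1 1; 0 0 0 1]
T6·…·T1 = [-6 0 0 5; 1/2 -3 -1 4; 1/2 0 -1 -1; 0 0 0 1]

T = [-6 0 0 5; 1/2 -3 -1 4; 1/2 0 -1 -1; 0 0 0 1]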